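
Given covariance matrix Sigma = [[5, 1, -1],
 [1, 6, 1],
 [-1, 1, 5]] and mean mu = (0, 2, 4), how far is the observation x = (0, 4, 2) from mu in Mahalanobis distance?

Step 1 — centre the observation: (x - mu) = (0, 2, -2).

Step 2 — invert Sigma (cofactor / det for 3×3, or solve directly):
  Sigma^{-1} = [[0.2197, -0.0455, 0.053],
 [-0.0455, 0.1818, -0.0455],
 [0.053, -0.0455, 0.2197]].

Step 3 — form the quadratic (x - mu)^T · Sigma^{-1} · (x - mu):
  Sigma^{-1} · (x - mu) = (-0.197, 0.4545, -0.5303).
  (x - mu)^T · [Sigma^{-1} · (x - mu)] = (0)·(-0.197) + (2)·(0.4545) + (-2)·(-0.5303) = 1.9697.

Step 4 — take square root: d = √(1.9697) ≈ 1.4035.

d(x, mu) = √(1.9697) ≈ 1.4035


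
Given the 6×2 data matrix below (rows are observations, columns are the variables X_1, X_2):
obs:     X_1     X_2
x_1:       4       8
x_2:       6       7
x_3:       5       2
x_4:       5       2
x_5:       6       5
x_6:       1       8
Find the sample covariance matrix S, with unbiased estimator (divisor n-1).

Step 1 — column means:
  mean(X_1) = (4 + 6 + 5 + 5 + 6 + 1) / 6 = 27/6 = 4.5
  mean(X_2) = (8 + 7 + 2 + 2 + 5 + 8) / 6 = 32/6 = 5.3333

Step 2 — sample covariance S[i,j] = (1/(n-1)) · Σ_k (x_{k,i} - mean_i) · (x_{k,j} - mean_j), with n-1 = 5.
  S[X_1,X_1] = ((-0.5)·(-0.5) + (1.5)·(1.5) + (0.5)·(0.5) + (0.5)·(0.5) + (1.5)·(1.5) + (-3.5)·(-3.5)) / 5 = 17.5/5 = 3.5
  S[X_1,X_2] = ((-0.5)·(2.6667) + (1.5)·(1.6667) + (0.5)·(-3.3333) + (0.5)·(-3.3333) + (1.5)·(-0.3333) + (-3.5)·(2.6667)) / 5 = -12/5 = -2.4
  S[X_2,X_2] = ((2.6667)·(2.6667) + (1.6667)·(1.6667) + (-3.3333)·(-3.3333) + (-3.3333)·(-3.3333) + (-0.3333)·(-0.3333) + (2.6667)·(2.6667)) / 5 = 39.3333/5 = 7.8667

S is symmetric (S[j,i] = S[i,j]). Assembling:

S = [[3.5, -2.4],
 [-2.4, 7.8667]]


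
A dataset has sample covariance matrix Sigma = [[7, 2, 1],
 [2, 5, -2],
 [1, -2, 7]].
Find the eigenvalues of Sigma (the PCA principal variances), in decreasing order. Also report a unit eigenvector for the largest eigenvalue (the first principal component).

Step 1 — characteristic polynomial p(λ) = det(λI - Sigma) = λ³ - tr·λ² + c_1·λ - det, where tr = trace, c_1 = sum of the principal 2×2 minors, det = det(Sigma):
  tr = 7 + 5 + 7 = 19,
  c_1 = (7·5 - (2)²) + (7·7 - (1)²) + (5·7 - (-2)²) = 31 + 48 + 31 = 110,
  det = 7·(5·7 - (-2)²) - (2)·((2)·7 - (-2)·(1)) + (1)·((2)·(-2) - 5·(1)) = 7·(31) - (2)·(16) + (1)·(-9) = 176.
  So p(λ) = λ³ - 19λ² + 110λ - 176.
Step 2 — look for an integer root (rational root theorem: any rational root is an integer divisor of 176). Testing λ = 8:
  p(8) = 512 - 1216 + 880 - 176 = 0  ✓
  Dividing out (λ - 8): p(λ) = (λ - 8)(λ² - 11λ + 22).
Step 3 — remaining eigenvalues from the quadratic λ² - 11λ + 22 = 0:
  Δ = 11² - 4·22 = 121 - 88 = 33,  λ = (11 ± √33)/2 = (11 ± 5.7446)/2 ≈ 8.3723 or 2.6277.
  Sorted: λ_1 = 8.3723,  λ_2 = 8,  λ_3 = 2.6277  (check: sum = 19 = tr ✓).

Step 4 — unit eigenvector for λ_1 ≈ 8.3723: v spans the null space of (Sigma - λ_1 I), whose rows are
  r_1 = (-1.3723, 2, 1),  r_2 = (2, -3.3723, -2),  r_3 = (1, -2, -1.3723).
  v is orthogonal to every row, so take v ∝ r_1 × r_2 = ((2)·(-2) - (1)·(-3.3723), (1)·(2) - (-1.3723)·(-2), (-1.3723)·(-3.3723) - (2)·(2)) ≈ (-0.6277, -0.7446, 0.6277).
  Rescale (multiply by -1 so the first nonzero entry is positive): u = (0.6277, 0.7446, -0.6277).
  ||u|| = √((0.6277)² + (0.7446)² + (-0.6277)²) = √(1.3424) ≈ 1.1586,  v_1 = u/||u|| ≈ (0.5418, 0.6426, -0.5418) (||v_1|| = 1).

λ_1 = 8.3723,  λ_2 = 8,  λ_3 = 2.6277;  v_1 ≈ (0.5418, 0.6426, -0.5418)


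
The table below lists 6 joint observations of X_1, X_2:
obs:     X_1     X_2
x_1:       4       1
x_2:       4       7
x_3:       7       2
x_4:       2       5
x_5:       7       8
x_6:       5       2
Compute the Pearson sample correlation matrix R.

Step 1 — column means:
  mean(X_1) = (4 + 4 + 7 + 2 + 7 + 5) / 6 = 29/6 = 4.8333
  mean(X_2) = (1 + 7 + 2 + 5 + 8 + 2) / 6 = 25/6 = 4.1667

Step 2 — sample variances and covariances s[i,j] = (1/(n-1)) · Σ_k (x_{k,i} - mean_i) · (x_{k,j} - mean_j), with n-1 = 5:
  s[X_1,X_1] = ((-0.8333)·(-0.8333) + (-0.8333)·(-0.8333) + (2.1667)·(2.1667) + (-2.8333)·(-2.8333) + (2.1667)·(2.1667) + (0.1667)·(0.1667)) / 5 = 18.8333/5 = 3.7667
  s[X_1,X_2] = ((-0.8333)·(-3.1667) + (-0.8333)·(2.8333) + (2.1667)·(-2.1667) + (-2.8333)·(0.8333) + (2.1667)·(3.8333) + (0.1667)·(-2.1667)) / 5 = 1.1667/5 = 0.2333
  s[X_2,X_2] = ((-3.1667)·(-3.1667) + (2.8333)·(2.8333) + (-2.1667)·(-2.1667) + (0.8333)·(0.8333) + (3.8333)·(3.8333) + (-2.1667)·(-2.1667)) / 5 = 42.8333/5 = 8.5667
  Sample standard deviations s_i = √(s[i,i]):
  s(X_1) = √(3.7667) = 1.9408
  s(X_2) = √(8.5667) = 2.9269

Step 3 — r_{ij} = s_{ij} / (s_i · s_j):
  r[X_1,X_1] = 1 (diagonal).
  r[X_1,X_2] = 0.2333 / (1.9408 · 2.9269) = 0.2333 / 5.6805 = 0.0411
  r[X_2,X_2] = 1 (diagonal).

R is symmetric with unit diagonal. Assembling:

R = [[1, 0.0411],
 [0.0411, 1]]


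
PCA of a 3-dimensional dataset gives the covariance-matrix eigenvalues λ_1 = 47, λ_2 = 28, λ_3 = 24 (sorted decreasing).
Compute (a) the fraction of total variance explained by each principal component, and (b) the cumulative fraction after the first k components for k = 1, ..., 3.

Step 1 — total variance = trace(Sigma) = Σ λ_i = 47 + 28 + 24 = 99.

Step 2 — fraction explained by component i = λ_i / Σ λ:
  PC1: 47/99 = 0.4747
  PC2: 28/99 = 0.2828
  PC3: 24/99 = 0.2424

Step 3 — cumulative fraction after k components = (λ_1 + ... + λ_k) / Σ λ:
  k = 1: 47/99 = 0.4747
  k = 2: (47 + 28)/99 = 75/99 = 0.7576
  k = 3: (47 + 28 + 24)/99 = 99/99 = 1

Summary (fraction, with percent):

explained: PC1 0.4747 (47.47%), PC2 0.2828 (28.28%), PC3 0.2424 (24.24%);  cumulative: 0.4747, 0.7576, 1


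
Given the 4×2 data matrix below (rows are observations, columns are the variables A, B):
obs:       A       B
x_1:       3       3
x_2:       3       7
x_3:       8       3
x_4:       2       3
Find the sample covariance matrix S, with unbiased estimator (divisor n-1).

Step 1 — column means:
  mean(A) = (3 + 3 + 8 + 2) / 4 = 16/4 = 4
  mean(B) = (3 + 7 + 3 + 3) / 4 = 16/4 = 4

Step 2 — sample covariance S[i,j] = (1/(n-1)) · Σ_k (x_{k,i} - mean_i) · (x_{k,j} - mean_j), with n-1 = 3.
  S[A,A] = ((-1)·(-1) + (-1)·(-1) + (4)·(4) + (-2)·(-2)) / 3 = 22/3 = 7.3333
  S[A,B] = ((-1)·(-1) + (-1)·(3) + (4)·(-1) + (-2)·(-1)) / 3 = -4/3 = -1.3333
  S[B,B] = ((-1)·(-1) + (3)·(3) + (-1)·(-1) + (-1)·(-1)) / 3 = 12/3 = 4

S is symmetric (S[j,i] = S[i,j]). Assembling:

S = [[7.3333, -1.3333],
 [-1.3333, 4]]


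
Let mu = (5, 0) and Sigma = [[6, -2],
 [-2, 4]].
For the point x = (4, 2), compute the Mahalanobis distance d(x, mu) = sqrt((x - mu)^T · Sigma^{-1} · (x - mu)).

Step 1 — centre the observation: (x - mu) = (-1, 2).

Step 2 — invert Sigma. det(Sigma) = 6·4 - (-2)² = 20.
  Sigma^{-1} = (1/det) · [[d, -b], [-b, a]] = [[0.2, 0.1],
 [0.1, 0.3]].

Step 3 — form the quadratic (x - mu)^T · Sigma^{-1} · (x - mu):
  Sigma^{-1} · (x - mu) = (0, 0.5).
  (x - mu)^T · [Sigma^{-1} · (x - mu)] = (-1)·(0) + (2)·(0.5) = 1.

Step 4 — take square root: d = √(1) ≈ 1.

d(x, mu) = √(1) ≈ 1


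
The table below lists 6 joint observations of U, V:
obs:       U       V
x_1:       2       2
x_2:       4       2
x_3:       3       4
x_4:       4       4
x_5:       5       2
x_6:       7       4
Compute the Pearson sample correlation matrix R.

Step 1 — column means:
  mean(U) = (2 + 4 + 3 + 4 + 5 + 7) / 6 = 25/6 = 4.1667
  mean(V) = (2 + 2 + 4 + 4 + 2 + 4) / 6 = 18/6 = 3

Step 2 — sample variances and covariances s[i,j] = (1/(n-1)) · Σ_k (x_{k,i} - mean_i) · (x_{k,j} - mean_j), with n-1 = 5:
  s[U,U] = ((-2.1667)·(-2.1667) + (-0.1667)·(-0.1667) + (-1.1667)·(-1.1667) + (-0.1667)·(-0.1667) + (0.8333)·(0.8333) + (2.8333)·(2.8333)) / 5 = 14.8333/5 = 2.9667
  s[U,V] = ((-2.1667)·(-1) + (-0.1667)·(-1) + (-1.1667)·(1) + (-0.1667)·(1) + (0.8333)·(-1) + (2.8333)·(1)) / 5 = 3/5 = 0.6
  s[V,V] = ((-1)·(-1) + (-1)·(-1) + (1)·(1) + (1)·(1) + (-1)·(-1) + (1)·(1)) / 5 = 6/5 = 1.2
  Sample standard deviations s_i = √(s[i,i]):
  s(U) = √(2.9667) = 1.7224
  s(V) = √(1.2) = 1.0954

Step 3 — r_{ij} = s_{ij} / (s_i · s_j):
  r[U,U] = 1 (diagonal).
  r[U,V] = 0.6 / (1.7224 · 1.0954) = 0.6 / 1.8868 = 0.318
  r[V,V] = 1 (diagonal).

R is symmetric with unit diagonal. Assembling:

R = [[1, 0.318],
 [0.318, 1]]


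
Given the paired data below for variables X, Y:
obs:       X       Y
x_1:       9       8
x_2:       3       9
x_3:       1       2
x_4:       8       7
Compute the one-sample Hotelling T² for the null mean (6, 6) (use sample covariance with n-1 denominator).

Step 1 — sample mean vector:
  mean(X) = (9 + 3 + 1 + 8) / 4 = 21/4 = 5.25
  mean(Y) = (8 + 9 + 2 + 7) / 4 = 26/4 = 6.5
  x̄ = (5.25, 6.5),  deviation x̄ - mu_0 = (5.25, 6.5) - (6, 6) = (-0.75, 0.5).

Step 2 — sample covariance matrix, S[i,j] = (1/(n-1)) · Σ_k (x_{k,i} - mean_i) · (x_{k,j} - mean_j), divisor n-1 = 3:
  S[X,X] = ((3.75)·(3.75) + (-2.25)·(-2.25) + (-4.25)·(-4.25) + (2.75)·(2.75)) / 3 = 44.75/3 = 14.9167
  S[X,Y] = ((3.75)·(1.5) + (-2.25)·(2.5) + (-4.25)·(-4.5) + (2.75)·(0.5)) / 3 = 20.5/3 = 6.8333
  S[Y,Y] = ((1.5)·(1.5) + (2.5)·(2.5) + (-4.5)·(-4.5) + (0.5)·(0.5)) / 3 = 29/3 = 9.6667
  S = [[14.9167, 6.8333],
 [6.8333, 9.6667]].

Step 3 — invert S. det(S) = 14.9167·9.6667 - (6.8333)² = 97.5.
  S^{-1} = (1/det) · [[d, -b], [-b, a]] = [[0.0991, -0.0701],
 [-0.0701, 0.153]].

Step 4 — quadratic form (x̄ - mu_0)^T · S^{-1} · (x̄ - mu_0):
  S^{-1} · (x̄ - mu_0) = (-0.1094, 0.1291),
  (x̄ - mu_0)^T · [...] = (-0.75)·(-0.1094) + (0.5)·(0.1291) = 0.1466.

Step 5 — scale by n: T² = 4 · 0.1466 = 0.5863.

T² ≈ 0.5863


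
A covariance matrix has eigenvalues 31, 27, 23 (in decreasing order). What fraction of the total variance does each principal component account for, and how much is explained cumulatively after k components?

Step 1 — total variance = trace(Sigma) = Σ λ_i = 31 + 27 + 23 = 81.

Step 2 — fraction explained by component i = λ_i / Σ λ:
  PC1: 31/81 = 0.3827
  PC2: 27/81 = 0.3333
  PC3: 23/81 = 0.284

Step 3 — cumulative fraction after k components = (λ_1 + ... + λ_k) / Σ λ:
  k = 1: 31/81 = 0.3827
  k = 2: (31 + 27)/81 = 58/81 = 0.716
  k = 3: (31 + 27 + 23)/81 = 81/81 = 1

Summary (fraction, with percent):

explained: PC1 0.3827 (38.27%), PC2 0.3333 (33.33%), PC3 0.284 (28.4%);  cumulative: 0.3827, 0.716, 1


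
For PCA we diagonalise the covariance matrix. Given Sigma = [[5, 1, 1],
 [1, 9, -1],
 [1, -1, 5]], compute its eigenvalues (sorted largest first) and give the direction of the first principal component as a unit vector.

Step 1 — characteristic polynomial p(λ) = det(λI - Sigma) = λ³ - tr·λ² + c_1·λ - det, where tr = trace, c_1 = sum of the principal 2×2 minors, det = det(Sigma):
  tr = 5 + 9 + 5 = 19,
  c_1 = (5·9 - (1)²) + (5·5 - (1)²) + (9·5 - (-1)²) = 44 + 24 + 44 = 112,
  det = 5·(9·5 - (-1)²) - (1)·((1)·5 - (-1)·(1)) + (1)·((1)·(-1) - 9·(1)) = 5·(44) - (1)·(6) + (1)·(-10) = 204.
  So p(λ) = λ³ - 19λ² + 112λ - 204.
Step 2 — look for an integer root (rational root theorem: any rational root is an integer divisor of 204). Testing λ = 6:
  p(6) = 216 - 684 + 672 - 204 = 0  ✓
  Dividing out (λ - 6): p(λ) = (λ - 6)(λ² - 13λ + 34).
Step 3 — remaining eigenvalues from the quadratic λ² - 13λ + 34 = 0:
  Δ = 13² - 4·34 = 169 - 136 = 33,  λ = (13 ± √33)/2 = (13 ± 5.7446)/2 ≈ 9.3723 or 3.6277.
  Sorted: λ_1 = 9.3723,  λ_2 = 6,  λ_3 = 3.6277  (check: sum = 19 = tr ✓).

Step 4 — unit eigenvector for λ_1 ≈ 9.3723: v spans the null space of (Sigma - λ_1 I), whose rows are
  r_1 = (-4.3723, 1, 1),  r_2 = (1, -0.3723, -1),  r_3 = (1, -1, -4.3723).
  v is orthogonal to every row, so take v ∝ r_1 × r_2 = ((1)·(-1) - (1)·(-0.3723), (1)·(1) - (-4.3723)·(-1), (-4.3723)·(-0.3723) - (1)·(1)) ≈ (-0.6277, -3.3723, 0.6277).
  Rescale (multiply by -1 so the first nonzero entry is positive): u = (0.6277, 3.3723, -0.6277).
  ||u|| = √((0.6277)² + (3.3723)² + (-0.6277)²) = √(12.1603) ≈ 3.4872,  v_1 = u/||u|| ≈ (0.18, 0.9671, -0.18) (||v_1|| = 1).

λ_1 = 9.3723,  λ_2 = 6,  λ_3 = 3.6277;  v_1 ≈ (0.18, 0.9671, -0.18)


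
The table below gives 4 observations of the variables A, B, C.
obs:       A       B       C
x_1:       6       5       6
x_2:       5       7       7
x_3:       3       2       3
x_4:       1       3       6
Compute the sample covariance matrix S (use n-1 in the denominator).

Step 1 — column means:
  mean(A) = (6 + 5 + 3 + 1) / 4 = 15/4 = 3.75
  mean(B) = (5 + 7 + 2 + 3) / 4 = 17/4 = 4.25
  mean(C) = (6 + 7 + 3 + 6) / 4 = 22/4 = 5.5

Step 2 — sample covariance S[i,j] = (1/(n-1)) · Σ_k (x_{k,i} - mean_i) · (x_{k,j} - mean_j), with n-1 = 3.
  S[A,A] = ((2.25)·(2.25) + (1.25)·(1.25) + (-0.75)·(-0.75) + (-2.75)·(-2.75)) / 3 = 14.75/3 = 4.9167
  S[A,B] = ((2.25)·(0.75) + (1.25)·(2.75) + (-0.75)·(-2.25) + (-2.75)·(-1.25)) / 3 = 10.25/3 = 3.4167
  S[A,C] = ((2.25)·(0.5) + (1.25)·(1.5) + (-0.75)·(-2.5) + (-2.75)·(0.5)) / 3 = 3.5/3 = 1.1667
  S[B,B] = ((0.75)·(0.75) + (2.75)·(2.75) + (-2.25)·(-2.25) + (-1.25)·(-1.25)) / 3 = 14.75/3 = 4.9167
  S[B,C] = ((0.75)·(0.5) + (2.75)·(1.5) + (-2.25)·(-2.5) + (-1.25)·(0.5)) / 3 = 9.5/3 = 3.1667
  S[C,C] = ((0.5)·(0.5) + (1.5)·(1.5) + (-2.5)·(-2.5) + (0.5)·(0.5)) / 3 = 9/3 = 3

S is symmetric (S[j,i] = S[i,j]). Assembling:

S = [[4.9167, 3.4167, 1.1667],
 [3.4167, 4.9167, 3.1667],
 [1.1667, 3.1667, 3]]


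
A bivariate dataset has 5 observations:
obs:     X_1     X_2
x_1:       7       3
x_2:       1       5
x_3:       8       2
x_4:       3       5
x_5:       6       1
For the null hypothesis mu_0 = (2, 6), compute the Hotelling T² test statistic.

Step 1 — sample mean vector:
  mean(X_1) = (7 + 1 + 8 + 3 + 6) / 5 = 25/5 = 5
  mean(X_2) = (3 + 5 + 2 + 5 + 1) / 5 = 16/5 = 3.2
  x̄ = (5, 3.2),  deviation x̄ - mu_0 = (5, 3.2) - (2, 6) = (3, -2.8).

Step 2 — sample covariance matrix, S[i,j] = (1/(n-1)) · Σ_k (x_{k,i} - mean_i) · (x_{k,j} - mean_j), divisor n-1 = 4:
  S[X_1,X_1] = ((2)·(2) + (-4)·(-4) + (3)·(3) + (-2)·(-2) + (1)·(1)) / 4 = 34/4 = 8.5
  S[X_1,X_2] = ((2)·(-0.2) + (-4)·(1.8) + (3)·(-1.2) + (-2)·(1.8) + (1)·(-2.2)) / 4 = -17/4 = -4.25
  S[X_2,X_2] = ((-0.2)·(-0.2) + (1.8)·(1.8) + (-1.2)·(-1.2) + (1.8)·(1.8) + (-2.2)·(-2.2)) / 4 = 12.8/4 = 3.2
  S = [[8.5, -4.25],
 [-4.25, 3.2]].

Step 3 — invert S. det(S) = 8.5·3.2 - (-4.25)² = 9.1375.
  S^{-1} = (1/det) · [[d, -b], [-b, a]] = [[0.3502, 0.4651],
 [0.4651, 0.9302]].

Step 4 — quadratic form (x̄ - mu_0)^T · S^{-1} · (x̄ - mu_0):
  S^{-1} · (x̄ - mu_0) = (-0.2517, -1.2093),
  (x̄ - mu_0)^T · [...] = (3)·(-0.2517) + (-2.8)·(-1.2093) = 2.6309.

Step 5 — scale by n: T² = 5 · 2.6309 = 13.1546.

T² ≈ 13.1546


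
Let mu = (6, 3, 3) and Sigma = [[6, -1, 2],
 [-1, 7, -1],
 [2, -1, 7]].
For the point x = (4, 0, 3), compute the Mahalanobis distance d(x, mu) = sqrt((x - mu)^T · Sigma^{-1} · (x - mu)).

Step 1 — centre the observation: (x - mu) = (-2, -3, 0).

Step 2 — invert Sigma (cofactor / det for 3×3, or solve directly):
  Sigma^{-1} = [[0.1868, 0.0195, -0.0506],
 [0.0195, 0.1479, 0.0156],
 [-0.0506, 0.0156, 0.1595]].

Step 3 — form the quadratic (x - mu)^T · Sigma^{-1} · (x - mu):
  Sigma^{-1} · (x - mu) = (-0.4319, -0.4825, 0.0545).
  (x - mu)^T · [Sigma^{-1} · (x - mu)] = (-2)·(-0.4319) + (-3)·(-0.4825) + (0)·(0.0545) = 2.3113.

Step 4 — take square root: d = √(2.3113) ≈ 1.5203.

d(x, mu) = √(2.3113) ≈ 1.5203


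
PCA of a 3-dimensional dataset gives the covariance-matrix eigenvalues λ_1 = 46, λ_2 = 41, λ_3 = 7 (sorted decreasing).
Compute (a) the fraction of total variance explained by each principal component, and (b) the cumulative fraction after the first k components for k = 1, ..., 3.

Step 1 — total variance = trace(Sigma) = Σ λ_i = 46 + 41 + 7 = 94.

Step 2 — fraction explained by component i = λ_i / Σ λ:
  PC1: 46/94 = 0.4894
  PC2: 41/94 = 0.4362
  PC3: 7/94 = 0.0745

Step 3 — cumulative fraction after k components = (λ_1 + ... + λ_k) / Σ λ:
  k = 1: 46/94 = 0.4894
  k = 2: (46 + 41)/94 = 87/94 = 0.9255
  k = 3: (46 + 41 + 7)/94 = 94/94 = 1

Summary (fraction, with percent):

explained: PC1 0.4894 (48.94%), PC2 0.4362 (43.62%), PC3 0.0745 (7.45%);  cumulative: 0.4894, 0.9255, 1


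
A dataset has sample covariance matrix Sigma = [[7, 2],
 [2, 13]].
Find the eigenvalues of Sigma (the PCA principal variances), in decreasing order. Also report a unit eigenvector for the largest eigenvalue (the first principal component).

Step 1 — characteristic polynomial of 2×2 Sigma:
  det(Sigma - λI) = λ² - trace · λ + det = 0.
  trace = 7 + 13 = 20, det = 7·13 - (2)² = 87.
Step 2 — discriminant:
  Δ = trace² - 4·det = 400 - 348 = 52.
Step 3 — eigenvalues:
  λ = (trace ± √Δ)/2 = (20 ± 7.2111)/2,
  λ_1 = 13.6056,  λ_2 = 6.3944.

Step 4 — unit eigenvector for λ_1: solve (Sigma - λ_1 I)v = 0. First row:
  (7 - 13.6056)·v_x + (2)·v_y = 0, i.e. (-6.6056)·v_x + (2)·v_y = 0,
  so v ∝ (b, λ_1 - a) = (2, 6.6056) = u.
  ||u|| = √((2)² + (6.6056)²) = √(47.6333) ≈ 6.9017,
  v_1 = u/||u|| ≈ (0.2898, 0.9571) (||v_1|| = 1).

λ_1 = 13.6056,  λ_2 = 6.3944;  v_1 ≈ (0.2898, 0.9571)


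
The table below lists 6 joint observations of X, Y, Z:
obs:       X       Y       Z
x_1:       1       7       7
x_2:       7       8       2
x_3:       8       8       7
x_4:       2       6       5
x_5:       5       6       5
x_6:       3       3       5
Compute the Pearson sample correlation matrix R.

Step 1 — column means:
  mean(X) = (1 + 7 + 8 + 2 + 5 + 3) / 6 = 26/6 = 4.3333
  mean(Y) = (7 + 8 + 8 + 6 + 6 + 3) / 6 = 38/6 = 6.3333
  mean(Z) = (7 + 2 + 7 + 5 + 5 + 5) / 6 = 31/6 = 5.1667

Step 2 — sample variances and covariances s[i,j] = (1/(n-1)) · Σ_k (x_{k,i} - mean_i) · (x_{k,j} - mean_j), with n-1 = 5:
  s[X,X] = ((-3.3333)·(-3.3333) + (2.6667)·(2.6667) + (3.6667)·(3.6667) + (-2.3333)·(-2.3333) + (0.6667)·(0.6667) + (-1.3333)·(-1.3333)) / 5 = 39.3333/5 = 7.8667
  s[X,Y] = ((-3.3333)·(0.6667) + (2.6667)·(1.6667) + (3.6667)·(1.6667) + (-2.3333)·(-0.3333) + (0.6667)·(-0.3333) + (-1.3333)·(-3.3333)) / 5 = 13.3333/5 = 2.6667
  s[X,Z] = ((-3.3333)·(1.8333) + (2.6667)·(-3.1667) + (3.6667)·(1.8333) + (-2.3333)·(-0.1667) + (0.6667)·(-0.1667) + (-1.3333)·(-0.1667)) / 5 = -7.3333/5 = -1.4667
  s[Y,Y] = ((0.6667)·(0.6667) + (1.6667)·(1.6667) + (1.6667)·(1.6667) + (-0.3333)·(-0.3333) + (-0.3333)·(-0.3333) + (-3.3333)·(-3.3333)) / 5 = 17.3333/5 = 3.4667
  s[Y,Z] = ((0.6667)·(1.8333) + (1.6667)·(-3.1667) + (1.6667)·(1.8333) + (-0.3333)·(-0.1667) + (-0.3333)·(-0.1667) + (-3.3333)·(-0.1667)) / 5 = -0.3333/5 = -0.0667
  s[Z,Z] = ((1.8333)·(1.8333) + (-3.1667)·(-3.1667) + (1.8333)·(1.8333) + (-0.1667)·(-0.1667) + (-0.1667)·(-0.1667) + (-0.1667)·(-0.1667)) / 5 = 16.8333/5 = 3.3667
  Sample standard deviations s_i = √(s[i,i]):
  s(X) = √(7.8667) = 2.8048
  s(Y) = √(3.4667) = 1.8619
  s(Z) = √(3.3667) = 1.8348

Step 3 — r_{ij} = s_{ij} / (s_i · s_j):
  r[X,X] = 1 (diagonal).
  r[X,Y] = 2.6667 / (2.8048 · 1.8619) = 2.6667 / 5.2222 = 0.5106
  r[X,Z] = -1.4667 / (2.8048 · 1.8348) = -1.4667 / 5.1463 = -0.285
  r[Y,Y] = 1 (diagonal).
  r[Y,Z] = -0.0667 / (1.8619 · 1.8348) = -0.0667 / 3.4163 = -0.0195
  r[Z,Z] = 1 (diagonal).

R is symmetric with unit diagonal. Assembling:

R = [[1, 0.5106, -0.285],
 [0.5106, 1, -0.0195],
 [-0.285, -0.0195, 1]]


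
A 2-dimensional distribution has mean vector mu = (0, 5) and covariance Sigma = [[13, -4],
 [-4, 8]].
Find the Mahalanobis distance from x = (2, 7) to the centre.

Step 1 — centre the observation: (x - mu) = (2, 2).

Step 2 — invert Sigma. det(Sigma) = 13·8 - (-4)² = 88.
  Sigma^{-1} = (1/det) · [[d, -b], [-b, a]] = [[0.0909, 0.0455],
 [0.0455, 0.1477]].

Step 3 — form the quadratic (x - mu)^T · Sigma^{-1} · (x - mu):
  Sigma^{-1} · (x - mu) = (0.2727, 0.3864).
  (x - mu)^T · [Sigma^{-1} · (x - mu)] = (2)·(0.2727) + (2)·(0.3864) = 1.3182.

Step 4 — take square root: d = √(1.3182) ≈ 1.1481.

d(x, mu) = √(1.3182) ≈ 1.1481


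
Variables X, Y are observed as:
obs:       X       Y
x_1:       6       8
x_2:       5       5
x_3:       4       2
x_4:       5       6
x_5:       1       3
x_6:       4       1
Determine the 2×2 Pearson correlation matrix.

Step 1 — column means:
  mean(X) = (6 + 5 + 4 + 5 + 1 + 4) / 6 = 25/6 = 4.1667
  mean(Y) = (8 + 5 + 2 + 6 + 3 + 1) / 6 = 25/6 = 4.1667

Step 2 — sample variances and covariances s[i,j] = (1/(n-1)) · Σ_k (x_{k,i} - mean_i) · (x_{k,j} - mean_j), with n-1 = 5:
  s[X,X] = ((1.8333)·(1.8333) + (0.8333)·(0.8333) + (-0.1667)·(-0.1667) + (0.8333)·(0.8333) + (-3.1667)·(-3.1667) + (-0.1667)·(-0.1667)) / 5 = 14.8333/5 = 2.9667
  s[X,Y] = ((1.8333)·(3.8333) + (0.8333)·(0.8333) + (-0.1667)·(-2.1667) + (0.8333)·(1.8333) + (-3.1667)·(-1.1667) + (-0.1667)·(-3.1667)) / 5 = 13.8333/5 = 2.7667
  s[Y,Y] = ((3.8333)·(3.8333) + (0.8333)·(0.8333) + (-2.1667)·(-2.1667) + (1.8333)·(1.8333) + (-1.1667)·(-1.1667) + (-3.1667)·(-3.1667)) / 5 = 34.8333/5 = 6.9667
  Sample standard deviations s_i = √(s[i,i]):
  s(X) = √(2.9667) = 1.7224
  s(Y) = √(6.9667) = 2.6394

Step 3 — r_{ij} = s_{ij} / (s_i · s_j):
  r[X,X] = 1 (diagonal).
  r[X,Y] = 2.7667 / (1.7224 · 2.6394) = 2.7667 / 4.5462 = 0.6086
  r[Y,Y] = 1 (diagonal).

R is symmetric with unit diagonal. Assembling:

R = [[1, 0.6086],
 [0.6086, 1]]


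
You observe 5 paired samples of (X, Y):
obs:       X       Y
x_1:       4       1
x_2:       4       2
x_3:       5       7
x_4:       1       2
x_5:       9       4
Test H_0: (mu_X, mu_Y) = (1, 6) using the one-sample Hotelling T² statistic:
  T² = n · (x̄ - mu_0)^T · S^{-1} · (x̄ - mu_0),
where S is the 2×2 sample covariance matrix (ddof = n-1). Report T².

Step 1 — sample mean vector:
  mean(X) = (4 + 4 + 5 + 1 + 9) / 5 = 23/5 = 4.6
  mean(Y) = (1 + 2 + 7 + 2 + 4) / 5 = 16/5 = 3.2
  x̄ = (4.6, 3.2),  deviation x̄ - mu_0 = (4.6, 3.2) - (1, 6) = (3.6, -2.8).

Step 2 — sample covariance matrix, S[i,j] = (1/(n-1)) · Σ_k (x_{k,i} - mean_i) · (x_{k,j} - mean_j), divisor n-1 = 4:
  S[X,X] = ((-0.6)·(-0.6) + (-0.6)·(-0.6) + (0.4)·(0.4) + (-3.6)·(-3.6) + (4.4)·(4.4)) / 4 = 33.2/4 = 8.3
  S[X,Y] = ((-0.6)·(-2.2) + (-0.6)·(-1.2) + (0.4)·(3.8) + (-3.6)·(-1.2) + (4.4)·(0.8)) / 4 = 11.4/4 = 2.85
  S[Y,Y] = ((-2.2)·(-2.2) + (-1.2)·(-1.2) + (3.8)·(3.8) + (-1.2)·(-1.2) + (0.8)·(0.8)) / 4 = 22.8/4 = 5.7
  S = [[8.3, 2.85],
 [2.85, 5.7]].

Step 3 — invert S. det(S) = 8.3·5.7 - (2.85)² = 39.1875.
  S^{-1} = (1/det) · [[d, -b], [-b, a]] = [[0.1455, -0.0727],
 [-0.0727, 0.2118]].

Step 4 — quadratic form (x̄ - mu_0)^T · S^{-1} · (x̄ - mu_0):
  S^{-1} · (x̄ - mu_0) = (0.7273, -0.8549),
  (x̄ - mu_0)^T · [...] = (3.6)·(0.7273) + (-2.8)·(-0.8549) = 5.0118.

Step 5 — scale by n: T² = 5 · 5.0118 = 25.059.

T² ≈ 25.059


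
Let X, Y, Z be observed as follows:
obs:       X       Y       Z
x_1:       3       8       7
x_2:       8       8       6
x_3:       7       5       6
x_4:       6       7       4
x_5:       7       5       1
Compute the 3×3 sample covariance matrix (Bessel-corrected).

Step 1 — column means:
  mean(X) = (3 + 8 + 7 + 6 + 7) / 5 = 31/5 = 6.2
  mean(Y) = (8 + 8 + 5 + 7 + 5) / 5 = 33/5 = 6.6
  mean(Z) = (7 + 6 + 6 + 4 + 1) / 5 = 24/5 = 4.8

Step 2 — sample covariance S[i,j] = (1/(n-1)) · Σ_k (x_{k,i} - mean_i) · (x_{k,j} - mean_j), with n-1 = 4.
  S[X,X] = ((-3.2)·(-3.2) + (1.8)·(1.8) + (0.8)·(0.8) + (-0.2)·(-0.2) + (0.8)·(0.8)) / 4 = 14.8/4 = 3.7
  S[X,Y] = ((-3.2)·(1.4) + (1.8)·(1.4) + (0.8)·(-1.6) + (-0.2)·(0.4) + (0.8)·(-1.6)) / 4 = -4.6/4 = -1.15
  S[X,Z] = ((-3.2)·(2.2) + (1.8)·(1.2) + (0.8)·(1.2) + (-0.2)·(-0.8) + (0.8)·(-3.8)) / 4 = -6.8/4 = -1.7
  S[Y,Y] = ((1.4)·(1.4) + (1.4)·(1.4) + (-1.6)·(-1.6) + (0.4)·(0.4) + (-1.6)·(-1.6)) / 4 = 9.2/4 = 2.3
  S[Y,Z] = ((1.4)·(2.2) + (1.4)·(1.2) + (-1.6)·(1.2) + (0.4)·(-0.8) + (-1.6)·(-3.8)) / 4 = 8.6/4 = 2.15
  S[Z,Z] = ((2.2)·(2.2) + (1.2)·(1.2) + (1.2)·(1.2) + (-0.8)·(-0.8) + (-3.8)·(-3.8)) / 4 = 22.8/4 = 5.7

S is symmetric (S[j,i] = S[i,j]). Assembling:

S = [[3.7, -1.15, -1.7],
 [-1.15, 2.3, 2.15],
 [-1.7, 2.15, 5.7]]


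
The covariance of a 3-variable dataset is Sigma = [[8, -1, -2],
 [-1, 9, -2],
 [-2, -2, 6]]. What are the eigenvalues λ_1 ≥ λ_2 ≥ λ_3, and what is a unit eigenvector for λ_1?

Step 1 — characteristic polynomial p(λ) = det(λI - Sigma) = λ³ - tr·λ² + c_1·λ - det, where tr = trace, c_1 = sum of the principal 2×2 minors, det = det(Sigma):
  tr = 8 + 9 + 6 = 23,
  c_1 = (8·9 - (-1)²) + (8·6 - (-2)²) + (9·6 - (-2)²) = 71 + 44 + 50 = 165,
  det = 8·(9·6 - (-2)²) - (-1)·((-1)·6 - (-2)·(-2)) + (-2)·((-1)·(-2) - 9·(-2)) = 8·(50) - (-1)·(-10) + (-2)·(20) = 350.
  So p(λ) = λ³ - 23λ² + 165λ - 350.
Step 2 — look for an integer root (rational root theorem: any rational root is an integer divisor of 350). Testing λ = 10:
  p(10) = 1000 - 2300 + 1650 - 350 = 0  ✓
  Dividing out (λ - 10): p(λ) = (λ - 10)(λ² - 13λ + 35).
Step 3 — remaining eigenvalues from the quadratic λ² - 13λ + 35 = 0:
  Δ = 13² - 4·35 = 169 - 140 = 29,  λ = (13 ± √29)/2 = (13 ± 5.3852)/2 ≈ 9.1926 or 3.8074.
  Sorted: λ_1 = 10,  λ_2 = 9.1926,  λ_3 = 3.8074  (check: sum = 23 = tr ✓).

Step 4 — unit eigenvector for λ_1 = 10: v spans the null space of (Sigma - λ_1 I), whose rows are
  r_1 = (-2, -1, -2),  r_2 = (-1, -1, -2),  r_3 = (-2, -2, -4).
  v is orthogonal to every row, so take v ∝ r_1 × r_2 = ((-1)·(-2) - (-2)·(-1), (-2)·(-1) - (-2)·(-2), (-2)·(-1) - (-1)·(-1)) = (0, -2, 1).
  Rescale (multiply by -1 so the first nonzero entry is positive): u = (0, 2, -1).
  ||u|| = √((0)² + (2)² + (-1)²) = √(5) ≈ 2.2361,  v_1 = u/||u|| ≈ (0, 0.8944, -0.4472) (||v_1|| = 1).

λ_1 = 10,  λ_2 = 9.1926,  λ_3 = 3.8074;  v_1 ≈ (0, 0.8944, -0.4472)


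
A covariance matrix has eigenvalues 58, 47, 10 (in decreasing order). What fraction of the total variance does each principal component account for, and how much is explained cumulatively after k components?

Step 1 — total variance = trace(Sigma) = Σ λ_i = 58 + 47 + 10 = 115.

Step 2 — fraction explained by component i = λ_i / Σ λ:
  PC1: 58/115 = 0.5043
  PC2: 47/115 = 0.4087
  PC3: 10/115 = 0.087

Step 3 — cumulative fraction after k components = (λ_1 + ... + λ_k) / Σ λ:
  k = 1: 58/115 = 0.5043
  k = 2: (58 + 47)/115 = 105/115 = 0.913
  k = 3: (58 + 47 + 10)/115 = 115/115 = 1

Summary (fraction, with percent):

explained: PC1 0.5043 (50.43%), PC2 0.4087 (40.87%), PC3 0.087 (8.7%);  cumulative: 0.5043, 0.913, 1


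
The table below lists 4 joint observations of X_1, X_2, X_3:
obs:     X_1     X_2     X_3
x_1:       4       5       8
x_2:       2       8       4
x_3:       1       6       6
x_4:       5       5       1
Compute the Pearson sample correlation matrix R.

Step 1 — column means:
  mean(X_1) = (4 + 2 + 1 + 5) / 4 = 12/4 = 3
  mean(X_2) = (5 + 8 + 6 + 5) / 4 = 24/4 = 6
  mean(X_3) = (8 + 4 + 6 + 1) / 4 = 19/4 = 4.75

Step 2 — sample variances and covariances s[i,j] = (1/(n-1)) · Σ_k (x_{k,i} - mean_i) · (x_{k,j} - mean_j), with n-1 = 3:
  s[X_1,X_1] = ((1)·(1) + (-1)·(-1) + (-2)·(-2) + (2)·(2)) / 3 = 10/3 = 3.3333
  s[X_1,X_2] = ((1)·(-1) + (-1)·(2) + (-2)·(0) + (2)·(-1)) / 3 = -5/3 = -1.6667
  s[X_1,X_3] = ((1)·(3.25) + (-1)·(-0.75) + (-2)·(1.25) + (2)·(-3.75)) / 3 = -6/3 = -2
  s[X_2,X_2] = ((-1)·(-1) + (2)·(2) + (0)·(0) + (-1)·(-1)) / 3 = 6/3 = 2
  s[X_2,X_3] = ((-1)·(3.25) + (2)·(-0.75) + (0)·(1.25) + (-1)·(-3.75)) / 3 = -1/3 = -0.3333
  s[X_3,X_3] = ((3.25)·(3.25) + (-0.75)·(-0.75) + (1.25)·(1.25) + (-3.75)·(-3.75)) / 3 = 26.75/3 = 8.9167
  Sample standard deviations s_i = √(s[i,i]):
  s(X_1) = √(3.3333) = 1.8257
  s(X_2) = √(2) = 1.4142
  s(X_3) = √(8.9167) = 2.9861

Step 3 — r_{ij} = s_{ij} / (s_i · s_j):
  r[X_1,X_1] = 1 (diagonal).
  r[X_1,X_2] = -1.6667 / (1.8257 · 1.4142) = -1.6667 / 2.582 = -0.6455
  r[X_1,X_3] = -2 / (1.8257 · 2.9861) = -2 / 5.4518 = -0.3669
  r[X_2,X_2] = 1 (diagonal).
  r[X_2,X_3] = -0.3333 / (1.4142 · 2.9861) = -0.3333 / 4.223 = -0.0789
  r[X_3,X_3] = 1 (diagonal).

R is symmetric with unit diagonal. Assembling:

R = [[1, -0.6455, -0.3669],
 [-0.6455, 1, -0.0789],
 [-0.3669, -0.0789, 1]]


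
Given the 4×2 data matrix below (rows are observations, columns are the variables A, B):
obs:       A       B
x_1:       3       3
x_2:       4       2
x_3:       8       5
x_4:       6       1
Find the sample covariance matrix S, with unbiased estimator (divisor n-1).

Step 1 — column means:
  mean(A) = (3 + 4 + 8 + 6) / 4 = 21/4 = 5.25
  mean(B) = (3 + 2 + 5 + 1) / 4 = 11/4 = 2.75

Step 2 — sample covariance S[i,j] = (1/(n-1)) · Σ_k (x_{k,i} - mean_i) · (x_{k,j} - mean_j), with n-1 = 3.
  S[A,A] = ((-2.25)·(-2.25) + (-1.25)·(-1.25) + (2.75)·(2.75) + (0.75)·(0.75)) / 3 = 14.75/3 = 4.9167
  S[A,B] = ((-2.25)·(0.25) + (-1.25)·(-0.75) + (2.75)·(2.25) + (0.75)·(-1.75)) / 3 = 5.25/3 = 1.75
  S[B,B] = ((0.25)·(0.25) + (-0.75)·(-0.75) + (2.25)·(2.25) + (-1.75)·(-1.75)) / 3 = 8.75/3 = 2.9167

S is symmetric (S[j,i] = S[i,j]). Assembling:

S = [[4.9167, 1.75],
 [1.75, 2.9167]]


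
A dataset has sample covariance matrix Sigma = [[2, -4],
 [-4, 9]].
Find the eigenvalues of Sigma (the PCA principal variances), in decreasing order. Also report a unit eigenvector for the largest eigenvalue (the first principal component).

Step 1 — characteristic polynomial of 2×2 Sigma:
  det(Sigma - λI) = λ² - trace · λ + det = 0.
  trace = 2 + 9 = 11, det = 2·9 - (-4)² = 2.
Step 2 — discriminant:
  Δ = trace² - 4·det = 121 - 8 = 113.
Step 3 — eigenvalues:
  λ = (trace ± √Δ)/2 = (11 ± 10.6301)/2,
  λ_1 = 10.8151,  λ_2 = 0.1849.

Step 4 — unit eigenvector for λ_1: solve (Sigma - λ_1 I)v = 0. First row:
  (2 - 10.8151)·v_x + (-4)·v_y = 0, i.e. (-8.8151)·v_x + (-4)·v_y = 0,
  so v ∝ (b, λ_1 - a) = (-4, 8.8151); multiply by -1 so the first entry is positive: u = (4, -8.8151).
  ||u|| = √((4)² + (-8.8151)²) = √(93.7055) ≈ 9.6802,
  v_1 = u/||u|| ≈ (0.4132, -0.9106) (||v_1|| = 1).

λ_1 = 10.8151,  λ_2 = 0.1849;  v_1 ≈ (0.4132, -0.9106)


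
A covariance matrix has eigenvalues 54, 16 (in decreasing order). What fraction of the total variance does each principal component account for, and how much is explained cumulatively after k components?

Step 1 — total variance = trace(Sigma) = Σ λ_i = 54 + 16 = 70.

Step 2 — fraction explained by component i = λ_i / Σ λ:
  PC1: 54/70 = 0.7714
  PC2: 16/70 = 0.2286

Step 3 — cumulative fraction after k components = (λ_1 + ... + λ_k) / Σ λ:
  k = 1: 54/70 = 0.7714
  k = 2: (54 + 16)/70 = 70/70 = 1

Summary (fraction, with percent):

explained: PC1 0.7714 (77.14%), PC2 0.2286 (22.86%);  cumulative: 0.7714, 1


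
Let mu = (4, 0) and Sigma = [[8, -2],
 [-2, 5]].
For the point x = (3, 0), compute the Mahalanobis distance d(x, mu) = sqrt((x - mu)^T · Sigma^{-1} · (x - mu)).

Step 1 — centre the observation: (x - mu) = (-1, 0).

Step 2 — invert Sigma. det(Sigma) = 8·5 - (-2)² = 36.
  Sigma^{-1} = (1/det) · [[d, -b], [-b, a]] = [[0.1389, 0.0556],
 [0.0556, 0.2222]].

Step 3 — form the quadratic (x - mu)^T · Sigma^{-1} · (x - mu):
  Sigma^{-1} · (x - mu) = (-0.1389, -0.0556).
  (x - mu)^T · [Sigma^{-1} · (x - mu)] = (-1)·(-0.1389) + (0)·(-0.0556) = 0.1389.

Step 4 — take square root: d = √(0.1389) ≈ 0.3727.

d(x, mu) = √(0.1389) ≈ 0.3727


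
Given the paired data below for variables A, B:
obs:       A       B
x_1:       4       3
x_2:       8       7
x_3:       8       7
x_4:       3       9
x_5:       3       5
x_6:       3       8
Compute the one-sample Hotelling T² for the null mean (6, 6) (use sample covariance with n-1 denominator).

Step 1 — sample mean vector:
  mean(A) = (4 + 8 + 8 + 3 + 3 + 3) / 6 = 29/6 = 4.8333
  mean(B) = (3 + 7 + 7 + 9 + 5 + 8) / 6 = 39/6 = 6.5
  x̄ = (4.8333, 6.5),  deviation x̄ - mu_0 = (4.8333, 6.5) - (6, 6) = (-1.1667, 0.5).

Step 2 — sample covariance matrix, S[i,j] = (1/(n-1)) · Σ_k (x_{k,i} - mean_i) · (x_{k,j} - mean_j), divisor n-1 = 5:
  S[A,A] = ((-0.8333)·(-0.8333) + (3.1667)·(3.1667) + (3.1667)·(3.1667) + (-1.8333)·(-1.8333) + (-1.8333)·(-1.8333) + (-1.8333)·(-1.8333)) / 5 = 30.8333/5 = 6.1667
  S[A,B] = ((-0.8333)·(-3.5) + (3.1667)·(0.5) + (3.1667)·(0.5) + (-1.8333)·(2.5) + (-1.8333)·(-1.5) + (-1.8333)·(1.5)) / 5 = 1.5/5 = 0.3
  S[B,B] = ((-3.5)·(-3.5) + (0.5)·(0.5) + (0.5)·(0.5) + (2.5)·(2.5) + (-1.5)·(-1.5) + (1.5)·(1.5)) / 5 = 23.5/5 = 4.7
  S = [[6.1667, 0.3],
 [0.3, 4.7]].

Step 3 — invert S. det(S) = 6.1667·4.7 - (0.3)² = 28.8933.
  S^{-1} = (1/det) · [[d, -b], [-b, a]] = [[0.1627, -0.0104],
 [-0.0104, 0.2134]].

Step 4 — quadratic form (x̄ - mu_0)^T · S^{-1} · (x̄ - mu_0):
  S^{-1} · (x̄ - mu_0) = (-0.195, 0.1188),
  (x̄ - mu_0)^T · [...] = (-1.1667)·(-0.195) + (0.5)·(0.1188) = 0.2869.

Step 5 — scale by n: T² = 6 · 0.2869 = 1.7213.

T² ≈ 1.7213


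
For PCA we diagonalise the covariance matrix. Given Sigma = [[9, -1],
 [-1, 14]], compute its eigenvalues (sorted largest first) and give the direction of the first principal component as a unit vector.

Step 1 — characteristic polynomial of 2×2 Sigma:
  det(Sigma - λI) = λ² - trace · λ + det = 0.
  trace = 9 + 14 = 23, det = 9·14 - (-1)² = 125.
Step 2 — discriminant:
  Δ = trace² - 4·det = 529 - 500 = 29.
Step 3 — eigenvalues:
  λ = (trace ± √Δ)/2 = (23 ± 5.3852)/2,
  λ_1 = 14.1926,  λ_2 = 8.8074.

Step 4 — unit eigenvector for λ_1: solve (Sigma - λ_1 I)v = 0. First row:
  (9 - 14.1926)·v_x + (-1)·v_y = 0, i.e. (-5.1926)·v_x + (-1)·v_y = 0,
  so v ∝ (b, λ_1 - a) = (-1, 5.1926); multiply by -1 so the first entry is positive: u = (1, -5.1926).
  ||u|| = √((1)² + (-5.1926)²) = √(27.9629) ≈ 5.288,
  v_1 = u/||u|| ≈ (0.1891, -0.982) (||v_1|| = 1).

λ_1 = 14.1926,  λ_2 = 8.8074;  v_1 ≈ (0.1891, -0.982)


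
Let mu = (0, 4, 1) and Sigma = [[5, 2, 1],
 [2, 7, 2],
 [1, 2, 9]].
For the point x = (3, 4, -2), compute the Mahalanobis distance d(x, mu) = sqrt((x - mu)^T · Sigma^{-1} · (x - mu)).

Step 1 — centre the observation: (x - mu) = (3, 0, -3).

Step 2 — invert Sigma (cofactor / det for 3×3, or solve directly):
  Sigma^{-1} = [[0.2269, -0.0615, -0.0115],
 [-0.0615, 0.1692, -0.0308],
 [-0.0115, -0.0308, 0.1192]].

Step 3 — form the quadratic (x - mu)^T · Sigma^{-1} · (x - mu):
  Sigma^{-1} · (x - mu) = (0.7154, -0.0923, -0.3923).
  (x - mu)^T · [Sigma^{-1} · (x - mu)] = (3)·(0.7154) + (0)·(-0.0923) + (-3)·(-0.3923) = 3.3231.

Step 4 — take square root: d = √(3.3231) ≈ 1.8229.

d(x, mu) = √(3.3231) ≈ 1.8229


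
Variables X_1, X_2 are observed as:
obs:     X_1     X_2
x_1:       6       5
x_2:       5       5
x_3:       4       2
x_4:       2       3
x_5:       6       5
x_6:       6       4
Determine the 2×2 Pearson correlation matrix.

Step 1 — column means:
  mean(X_1) = (6 + 5 + 4 + 2 + 6 + 6) / 6 = 29/6 = 4.8333
  mean(X_2) = (5 + 5 + 2 + 3 + 5 + 4) / 6 = 24/6 = 4

Step 2 — sample variances and covariances s[i,j] = (1/(n-1)) · Σ_k (x_{k,i} - mean_i) · (x_{k,j} - mean_j), with n-1 = 5:
  s[X_1,X_1] = ((1.1667)·(1.1667) + (0.1667)·(0.1667) + (-0.8333)·(-0.8333) + (-2.8333)·(-2.8333) + (1.1667)·(1.1667) + (1.1667)·(1.1667)) / 5 = 12.8333/5 = 2.5667
  s[X_1,X_2] = ((1.1667)·(1) + (0.1667)·(1) + (-0.8333)·(-2) + (-2.8333)·(-1) + (1.1667)·(1) + (1.1667)·(0)) / 5 = 7/5 = 1.4
  s[X_2,X_2] = ((1)·(1) + (1)·(1) + (-2)·(-2) + (-1)·(-1) + (1)·(1) + (0)·(0)) / 5 = 8/5 = 1.6
  Sample standard deviations s_i = √(s[i,i]):
  s(X_1) = √(2.5667) = 1.6021
  s(X_2) = √(1.6) = 1.2649

Step 3 — r_{ij} = s_{ij} / (s_i · s_j):
  r[X_1,X_1] = 1 (diagonal).
  r[X_1,X_2] = 1.4 / (1.6021 · 1.2649) = 1.4 / 2.0265 = 0.6908
  r[X_2,X_2] = 1 (diagonal).

R is symmetric with unit diagonal. Assembling:

R = [[1, 0.6908],
 [0.6908, 1]]


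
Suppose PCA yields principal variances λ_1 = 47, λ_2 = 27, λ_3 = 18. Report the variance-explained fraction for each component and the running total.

Step 1 — total variance = trace(Sigma) = Σ λ_i = 47 + 27 + 18 = 92.

Step 2 — fraction explained by component i = λ_i / Σ λ:
  PC1: 47/92 = 0.5109
  PC2: 27/92 = 0.2935
  PC3: 18/92 = 0.1957

Step 3 — cumulative fraction after k components = (λ_1 + ... + λ_k) / Σ λ:
  k = 1: 47/92 = 0.5109
  k = 2: (47 + 27)/92 = 74/92 = 0.8043
  k = 3: (47 + 27 + 18)/92 = 92/92 = 1

Summary (fraction, with percent):

explained: PC1 0.5109 (51.09%), PC2 0.2935 (29.35%), PC3 0.1957 (19.57%);  cumulative: 0.5109, 0.8043, 1


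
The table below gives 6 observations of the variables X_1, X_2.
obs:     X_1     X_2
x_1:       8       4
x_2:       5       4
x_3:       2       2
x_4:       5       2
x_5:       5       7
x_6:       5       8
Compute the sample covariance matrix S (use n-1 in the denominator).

Step 1 — column means:
  mean(X_1) = (8 + 5 + 2 + 5 + 5 + 5) / 6 = 30/6 = 5
  mean(X_2) = (4 + 4 + 2 + 2 + 7 + 8) / 6 = 27/6 = 4.5

Step 2 — sample covariance S[i,j] = (1/(n-1)) · Σ_k (x_{k,i} - mean_i) · (x_{k,j} - mean_j), with n-1 = 5.
  S[X_1,X_1] = ((3)·(3) + (0)·(0) + (-3)·(-3) + (0)·(0) + (0)·(0) + (0)·(0)) / 5 = 18/5 = 3.6
  S[X_1,X_2] = ((3)·(-0.5) + (0)·(-0.5) + (-3)·(-2.5) + (0)·(-2.5) + (0)·(2.5) + (0)·(3.5)) / 5 = 6/5 = 1.2
  S[X_2,X_2] = ((-0.5)·(-0.5) + (-0.5)·(-0.5) + (-2.5)·(-2.5) + (-2.5)·(-2.5) + (2.5)·(2.5) + (3.5)·(3.5)) / 5 = 31.5/5 = 6.3

S is symmetric (S[j,i] = S[i,j]). Assembling:

S = [[3.6, 1.2],
 [1.2, 6.3]]


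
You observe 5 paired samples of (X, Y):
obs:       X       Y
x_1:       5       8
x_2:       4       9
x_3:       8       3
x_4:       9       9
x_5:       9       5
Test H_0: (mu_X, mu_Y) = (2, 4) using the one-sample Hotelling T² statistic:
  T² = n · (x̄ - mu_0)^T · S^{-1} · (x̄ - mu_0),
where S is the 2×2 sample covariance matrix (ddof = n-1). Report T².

Step 1 — sample mean vector:
  mean(X) = (5 + 4 + 8 + 9 + 9) / 5 = 35/5 = 7
  mean(Y) = (8 + 9 + 3 + 9 + 5) / 5 = 34/5 = 6.8
  x̄ = (7, 6.8),  deviation x̄ - mu_0 = (7, 6.8) - (2, 4) = (5, 2.8).

Step 2 — sample covariance matrix, S[i,j] = (1/(n-1)) · Σ_k (x_{k,i} - mean_i) · (x_{k,j} - mean_j), divisor n-1 = 4:
  S[X,X] = ((-2)·(-2) + (-3)·(-3) + (1)·(1) + (2)·(2) + (2)·(2)) / 4 = 22/4 = 5.5
  S[X,Y] = ((-2)·(1.2) + (-3)·(2.2) + (1)·(-3.8) + (2)·(2.2) + (2)·(-1.8)) / 4 = -12/4 = -3
  S[Y,Y] = ((1.2)·(1.2) + (2.2)·(2.2) + (-3.8)·(-3.8) + (2.2)·(2.2) + (-1.8)·(-1.8)) / 4 = 28.8/4 = 7.2
  S = [[5.5, -3],
 [-3, 7.2]].

Step 3 — invert S. det(S) = 5.5·7.2 - (-3)² = 30.6.
  S^{-1} = (1/det) · [[d, -b], [-b, a]] = [[0.2353, 0.098],
 [0.098, 0.1797]].

Step 4 — quadratic form (x̄ - mu_0)^T · S^{-1} · (x̄ - mu_0):
  S^{-1} · (x̄ - mu_0) = (1.451, 0.9935),
  (x̄ - mu_0)^T · [...] = (5)·(1.451) + (2.8)·(0.9935) = 10.0366.

Step 5 — scale by n: T² = 5 · 10.0366 = 50.183.

T² ≈ 50.183


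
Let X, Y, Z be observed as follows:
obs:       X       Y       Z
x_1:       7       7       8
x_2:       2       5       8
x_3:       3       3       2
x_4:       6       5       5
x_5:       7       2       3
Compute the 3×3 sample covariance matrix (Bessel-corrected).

Step 1 — column means:
  mean(X) = (7 + 2 + 3 + 6 + 7) / 5 = 25/5 = 5
  mean(Y) = (7 + 5 + 3 + 5 + 2) / 5 = 22/5 = 4.4
  mean(Z) = (8 + 8 + 2 + 5 + 3) / 5 = 26/5 = 5.2

Step 2 — sample covariance S[i,j] = (1/(n-1)) · Σ_k (x_{k,i} - mean_i) · (x_{k,j} - mean_j), with n-1 = 4.
  S[X,X] = ((2)·(2) + (-3)·(-3) + (-2)·(-2) + (1)·(1) + (2)·(2)) / 4 = 22/4 = 5.5
  S[X,Y] = ((2)·(2.6) + (-3)·(0.6) + (-2)·(-1.4) + (1)·(0.6) + (2)·(-2.4)) / 4 = 2/4 = 0.5
  S[X,Z] = ((2)·(2.8) + (-3)·(2.8) + (-2)·(-3.2) + (1)·(-0.2) + (2)·(-2.2)) / 4 = -1/4 = -0.25
  S[Y,Y] = ((2.6)·(2.6) + (0.6)·(0.6) + (-1.4)·(-1.4) + (0.6)·(0.6) + (-2.4)·(-2.4)) / 4 = 15.2/4 = 3.8
  S[Y,Z] = ((2.6)·(2.8) + (0.6)·(2.8) + (-1.4)·(-3.2) + (0.6)·(-0.2) + (-2.4)·(-2.2)) / 4 = 18.6/4 = 4.65
  S[Z,Z] = ((2.8)·(2.8) + (2.8)·(2.8) + (-3.2)·(-3.2) + (-0.2)·(-0.2) + (-2.2)·(-2.2)) / 4 = 30.8/4 = 7.7

S is symmetric (S[j,i] = S[i,j]). Assembling:

S = [[5.5, 0.5, -0.25],
 [0.5, 3.8, 4.65],
 [-0.25, 4.65, 7.7]]
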